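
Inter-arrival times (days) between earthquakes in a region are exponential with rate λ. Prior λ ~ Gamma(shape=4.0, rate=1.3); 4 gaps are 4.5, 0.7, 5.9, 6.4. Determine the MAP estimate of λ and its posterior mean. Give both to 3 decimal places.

MAP = 0.372; posterior mean = 0.426

Σ times = 17.5. Posterior: Gamma(shape = 4.0+4 = 8.0, rate = 1.3+17.5 = 18.8).
Mode = (α−1)/β = 7.0/18.8 = 0.372.
Mean = α/β = 8.0/18.8 = 0.426.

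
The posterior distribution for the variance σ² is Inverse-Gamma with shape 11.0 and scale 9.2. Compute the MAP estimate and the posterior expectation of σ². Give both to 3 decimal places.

Mode = β/(α+1) = 9.2/12.0 = 0.767.
Mean = β/(α−1) = 9.2/10.0 = 0.920.

MAP estimate = 0.767, posterior expectation = 0.920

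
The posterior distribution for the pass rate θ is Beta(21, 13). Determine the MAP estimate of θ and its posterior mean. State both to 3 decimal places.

MAP = 0.625, posterior mean = 0.618

Mode = (21−1)/(21+13−2) = 20/32 = 0.625.
Mean = 21/(21+13) = 21/34 = 0.618.
Left-skewed posterior ⇒ mean < mode.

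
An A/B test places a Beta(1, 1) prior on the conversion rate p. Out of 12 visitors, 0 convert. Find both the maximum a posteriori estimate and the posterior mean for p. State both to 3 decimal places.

MAP: 0.000. Posterior mean: 0.071.

Posterior: Beta(1+0, 1+12) = Beta(1, 13).
Since α = 1 ≤ 1 and β > 1, the Beta density is monotone decreasing on [0,1]; the mode is at 0.
Mean = 1/(1+13) = 0.071.
Mean > mode: the posterior has a right tail.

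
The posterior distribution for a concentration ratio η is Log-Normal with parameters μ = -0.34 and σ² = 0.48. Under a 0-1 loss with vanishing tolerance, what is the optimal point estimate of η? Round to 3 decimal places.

0.440

Mode = exp(μ − σ²) = exp(-0.82) = 0.440.
Mean = exp(μ + σ²/2) = exp(-0.100) = 0.905.
This is the posterior mode — the MAP estimate.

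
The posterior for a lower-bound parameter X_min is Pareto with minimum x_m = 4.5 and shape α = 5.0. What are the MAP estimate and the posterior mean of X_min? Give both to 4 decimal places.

The Pareto density is strictly decreasing on [x_m, ∞), so the mode is x_m = 4.5000.
Mean = α·x_m/(α−1) = 5.0·4.5/4.0 = 5.6250.

MAP = 4.5000; posterior mean = 5.6250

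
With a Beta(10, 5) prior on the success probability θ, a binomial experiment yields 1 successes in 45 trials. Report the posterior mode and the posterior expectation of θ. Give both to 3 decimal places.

MAP = 0.172, posterior mean = 0.183

Posterior: Beta(10+1, 5+44) = Beta(11, 49).
Mode = (11−1)/(11+49−2) = 10/58 = 0.172.
Mean = 11/(11+49) = 11/60 = 0.183.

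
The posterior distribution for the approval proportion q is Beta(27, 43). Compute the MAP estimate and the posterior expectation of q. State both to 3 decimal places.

Mode = (27−1)/(27+43−2) = 26/68 = 0.382.
Mean = 27/(27+43) = 27/70 = 0.386.

MAP = 0.382, posterior mean = 0.386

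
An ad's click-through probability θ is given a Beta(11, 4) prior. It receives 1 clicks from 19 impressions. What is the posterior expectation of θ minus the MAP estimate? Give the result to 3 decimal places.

Posterior: Beta(11+1, 4+18) = Beta(12, 22).
Mode = (12−1)/(12+22−2) = 11/32 = 0.344.
Mean = 12/(12+22) = 12/34 = 0.353.
Difference = 0.353 − 0.344 = 0.009.

0.009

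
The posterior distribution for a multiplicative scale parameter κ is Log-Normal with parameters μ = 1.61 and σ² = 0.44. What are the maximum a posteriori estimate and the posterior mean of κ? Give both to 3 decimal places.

Mode = exp(μ − σ²) = exp(1.17) = 3.222.
Mean = exp(μ + σ²/2) = exp(1.830) = 6.234.
Right-skewed posterior ⇒ mode < mean.

maximum a posteriori estimate = 3.222, posterior mean = 6.234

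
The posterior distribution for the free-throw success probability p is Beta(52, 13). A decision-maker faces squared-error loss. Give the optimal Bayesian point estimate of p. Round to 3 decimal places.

0.800

Mode = (52−1)/(52+13−2) = 51/63 = 0.810.
Mean = 52/(52+13) = 52/65 = 0.800.
Squared-error loss ⇒ the optimal estimator is the posterior mean.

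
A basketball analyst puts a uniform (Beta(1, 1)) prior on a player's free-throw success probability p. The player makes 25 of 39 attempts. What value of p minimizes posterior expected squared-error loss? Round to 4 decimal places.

0.6341

Posterior: Beta(1+25, 1+14) = Beta(26, 15).
Mode = (26−1)/(26+15−2) = 25/39 = 0.6410.
With a flat prior the MAP equals the MLE, 25/39.
Mean = 26/(26+15) = 26/41 = 0.6341.
Squared-error loss ⇒ the optimal estimator is the posterior mean.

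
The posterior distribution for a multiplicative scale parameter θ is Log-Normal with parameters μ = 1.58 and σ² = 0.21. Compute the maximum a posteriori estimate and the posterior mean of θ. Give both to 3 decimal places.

Mode = exp(μ − σ²) = exp(1.37) = 3.935.
Mean = exp(μ + σ²/2) = exp(1.685) = 5.392.

MAP = 3.935; posterior mean = 5.392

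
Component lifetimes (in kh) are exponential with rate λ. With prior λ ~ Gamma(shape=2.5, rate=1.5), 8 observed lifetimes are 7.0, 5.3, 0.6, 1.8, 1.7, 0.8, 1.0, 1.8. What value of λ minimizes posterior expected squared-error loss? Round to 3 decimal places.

Σ times = 20.0. Posterior: Gamma(shape = 2.5+8 = 10.5, rate = 1.5+20.0 = 21.5).
Mode = (α−1)/β = 9.5/21.5 = 0.442.
Mean = α/β = 10.5/21.5 = 0.488.
Squared-error loss ⇒ the optimal estimator is the posterior mean.

0.488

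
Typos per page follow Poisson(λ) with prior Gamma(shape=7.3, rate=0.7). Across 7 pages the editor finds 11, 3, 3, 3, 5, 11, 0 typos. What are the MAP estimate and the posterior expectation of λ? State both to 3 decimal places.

MAP estimate = 5.494, posterior expectation = 5.623

Σ counts = 36. Posterior: Gamma(shape = 7.3+36 = 43.3, rate = 0.7+7 = 7.7).
Mode = (α−1)/β = 42.3/7.7 = 5.494.
Mean = α/β = 43.3/7.7 = 5.623.
Mean > mode: the posterior has a right tail.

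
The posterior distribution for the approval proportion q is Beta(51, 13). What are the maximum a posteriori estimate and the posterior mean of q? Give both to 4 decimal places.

MAP = 0.8065, posterior mean = 0.7969

Mode = (51−1)/(51+13−2) = 50/62 = 0.8065.
Mean = 51/(51+13) = 51/64 = 0.7969.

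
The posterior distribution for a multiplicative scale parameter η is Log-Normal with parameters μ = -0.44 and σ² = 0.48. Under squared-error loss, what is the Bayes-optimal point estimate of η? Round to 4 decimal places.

0.8187

Mode = exp(μ − σ²) = exp(-0.92) = 0.3985.
Mean = exp(μ + σ²/2) = exp(-0.200) = 0.8187.
Squared-error loss ⇒ the optimal estimator is the posterior mean.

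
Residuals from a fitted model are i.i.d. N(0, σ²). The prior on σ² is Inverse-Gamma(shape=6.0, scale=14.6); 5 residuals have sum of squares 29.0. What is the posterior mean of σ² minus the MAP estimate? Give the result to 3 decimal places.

Posterior: Inverse-Gamma(shape = 6.0+5/2 = 8.5, scale = 14.6+29.0/2 = 29.1).
Mode = β/(α+1) = 29.1/9.5 = 3.063.
Mean = β/(α−1) = 29.1/7.5 = 3.880.
Difference = 3.880 − 3.063 = 0.817.

0.817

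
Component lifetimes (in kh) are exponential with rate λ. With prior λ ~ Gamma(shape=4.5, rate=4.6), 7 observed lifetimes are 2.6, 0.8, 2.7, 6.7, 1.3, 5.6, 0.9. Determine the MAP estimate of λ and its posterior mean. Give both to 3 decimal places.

λ_MAP = 0.417, E[λ|data] = 0.456

Σ times = 20.6. Posterior: Gamma(shape = 4.5+7 = 11.5, rate = 4.6+20.6 = 25.2).
Mode = (α−1)/β = 10.5/25.2 = 0.417.
Mean = α/β = 11.5/25.2 = 0.456.
Right-skewed posterior ⇒ mode < mean.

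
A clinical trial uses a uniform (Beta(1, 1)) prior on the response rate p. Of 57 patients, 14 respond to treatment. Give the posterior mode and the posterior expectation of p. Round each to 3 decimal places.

MAP = 0.246, posterior mean = 0.254

Posterior: Beta(1+14, 1+43) = Beta(15, 44).
Mode = (15−1)/(15+44−2) = 14/57 = 0.246.
With a flat prior the MAP equals the MLE, 14/57.
Mean = 15/(15+44) = 15/59 = 0.254.
The mean is pulled above the mode by the posterior's right skew.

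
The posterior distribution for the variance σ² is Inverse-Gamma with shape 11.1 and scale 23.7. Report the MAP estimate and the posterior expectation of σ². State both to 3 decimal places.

Mode = β/(α+1) = 23.7/12.1 = 1.959.
Mean = β/(α−1) = 23.7/10.1 = 2.347.
Right-skewed posterior ⇒ mode < mean.

σ²_MAP = 1.959, E[σ²|data] = 2.347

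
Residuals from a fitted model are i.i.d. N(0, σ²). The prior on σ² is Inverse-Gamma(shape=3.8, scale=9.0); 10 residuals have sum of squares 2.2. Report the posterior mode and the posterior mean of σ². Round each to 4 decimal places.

σ²_MAP = 1.0306, E[σ²|data] = 1.2949

Posterior: Inverse-Gamma(shape = 3.8+10/2 = 8.8, scale = 9.0+2.2/2 = 10.1).
Mode = β/(α+1) = 10.1/9.8 = 1.0306.
Mean = β/(α−1) = 10.1/7.8 = 1.2949.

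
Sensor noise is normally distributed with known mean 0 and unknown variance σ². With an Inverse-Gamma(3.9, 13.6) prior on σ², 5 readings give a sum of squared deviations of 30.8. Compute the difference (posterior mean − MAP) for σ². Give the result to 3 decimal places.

1.451

Posterior: Inverse-Gamma(shape = 3.9+5/2 = 6.4, scale = 13.6+30.8/2 = 29.0).
Mode = β/(α+1) = 29.0/7.4 = 3.919.
Mean = β/(α−1) = 29.0/5.4 = 5.370.
Difference = 5.370 − 3.919 = 1.451.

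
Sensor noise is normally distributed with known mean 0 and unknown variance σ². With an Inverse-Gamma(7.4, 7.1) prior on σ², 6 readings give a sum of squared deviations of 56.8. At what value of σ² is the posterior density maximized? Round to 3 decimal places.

Posterior: Inverse-Gamma(shape = 7.4+6/2 = 10.4, scale = 7.1+56.8/2 = 35.5).
Mode = β/(α+1) = 35.5/11.4 = 3.114.
Mean = β/(α−1) = 35.5/9.4 = 3.777.
This is the posterior mode — the MAP estimate.

3.114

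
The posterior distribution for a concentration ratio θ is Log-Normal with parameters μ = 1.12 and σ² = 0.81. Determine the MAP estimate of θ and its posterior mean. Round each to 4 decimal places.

MAP estimate = 1.3634, posterior mean = 4.5951

Mode = exp(μ − σ²) = exp(0.31) = 1.3634.
Mean = exp(μ + σ²/2) = exp(1.525) = 4.5951.
The mean is pulled above the mode by the posterior's right skew.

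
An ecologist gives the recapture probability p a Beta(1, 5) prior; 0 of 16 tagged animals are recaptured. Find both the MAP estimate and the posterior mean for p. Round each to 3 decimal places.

Posterior: Beta(1+0, 5+16) = Beta(1, 21).
Since α = 1 ≤ 1 and β > 1, the Beta density is monotone decreasing on [0,1]; the mode is at 0.
Mean = 1/(1+21) = 0.045.
The posterior is right-skewed, so the mean exceeds the mode.

MAP = 0.000, posterior mean = 0.045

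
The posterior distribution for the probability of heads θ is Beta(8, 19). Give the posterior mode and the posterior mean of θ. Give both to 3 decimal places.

MAP = 0.280, posterior mean = 0.296

Mode = (8−1)/(8+19−2) = 7/25 = 0.280.
Mean = 8/(8+19) = 8/27 = 0.296.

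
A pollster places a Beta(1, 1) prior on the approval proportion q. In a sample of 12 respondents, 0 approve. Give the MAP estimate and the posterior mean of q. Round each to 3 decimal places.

MAP: 0.000. Posterior mean: 0.071.

Posterior: Beta(1+0, 1+12) = Beta(1, 13).
Since α = 1 ≤ 1 and β > 1, the Beta density is monotone decreasing on [0,1]; the mode is at 0.
Mean = 1/(1+13) = 0.071.
The mean is pulled above the mode by the posterior's right skew.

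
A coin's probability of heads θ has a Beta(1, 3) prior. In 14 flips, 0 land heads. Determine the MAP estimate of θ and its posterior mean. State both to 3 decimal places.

Posterior: Beta(1+0, 3+14) = Beta(1, 17).
Since α = 1 ≤ 1 and β > 1, the Beta density is monotone decreasing on [0,1]; the mode is at 0.
Mean = 1/(1+17) = 0.056.
The mean is pulled above the mode by the posterior's right skew.

MAP = 0.000; posterior mean = 0.056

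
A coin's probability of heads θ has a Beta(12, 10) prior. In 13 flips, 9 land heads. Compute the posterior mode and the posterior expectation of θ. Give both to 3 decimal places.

MAP = 0.606; posterior mean = 0.600

Posterior: Beta(12+9, 10+4) = Beta(21, 14).
Mode = (21−1)/(21+14−2) = 20/33 = 0.606.
Mean = 21/(21+14) = 21/35 = 0.600.
The posterior is left-skewed, so the mode exceeds the mean.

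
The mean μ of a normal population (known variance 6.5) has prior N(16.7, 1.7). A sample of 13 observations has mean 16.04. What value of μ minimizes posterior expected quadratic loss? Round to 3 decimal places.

Posterior for μ is Normal. Precision-weighted mean: (1/1.7·16.7 + 13/6.5·16.04) / (1/1.7 + 13/6.5) = 16.190.
A Normal posterior is symmetric, so mode = mean.
Quadratic loss ⇒ the optimal estimator is the posterior mean.

16.190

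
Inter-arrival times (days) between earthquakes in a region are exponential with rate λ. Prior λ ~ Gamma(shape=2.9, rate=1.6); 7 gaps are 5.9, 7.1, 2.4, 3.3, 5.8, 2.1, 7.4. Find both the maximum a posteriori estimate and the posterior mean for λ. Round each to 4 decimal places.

Σ times = 34.0. Posterior: Gamma(shape = 2.9+7 = 9.9, rate = 1.6+34.0 = 35.6).
Mode = (α−1)/β = 8.9/35.6 = 0.2500.
Mean = α/β = 9.9/35.6 = 0.2781.

maximum a posteriori estimate = 0.2500, posterior mean = 0.2781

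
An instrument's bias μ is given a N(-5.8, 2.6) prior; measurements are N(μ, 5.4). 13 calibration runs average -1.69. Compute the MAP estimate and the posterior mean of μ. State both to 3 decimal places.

Posterior for μ is Normal. Precision-weighted mean: (1/2.6·-5.8 + 13/5.4·-1.69) / (1/2.6 + 13/5.4) = -2.256.
A Normal posterior is symmetric, so mode = mean.

MAP = -2.256; posterior mean = -2.256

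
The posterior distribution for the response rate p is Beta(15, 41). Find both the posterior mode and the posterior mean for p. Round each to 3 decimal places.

Mode = (15−1)/(15+41−2) = 14/54 = 0.259.
Mean = 15/(15+41) = 15/56 = 0.268.

MAP = 0.259, posterior mean = 0.268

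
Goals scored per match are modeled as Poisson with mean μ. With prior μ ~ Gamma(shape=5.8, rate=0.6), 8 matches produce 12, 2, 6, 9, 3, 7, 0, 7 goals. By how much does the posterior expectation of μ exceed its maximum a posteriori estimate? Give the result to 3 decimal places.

0.116

Σ counts = 46. Posterior: Gamma(shape = 5.8+46 = 51.8, rate = 0.6+8 = 8.6).
Mode = (α−1)/β = 50.8/8.6 = 5.907.
Mean = α/β = 51.8/8.6 = 6.023.
Difference = 6.023 − 5.907 = 0.116.
The mean is pulled above the mode by the posterior's right skew.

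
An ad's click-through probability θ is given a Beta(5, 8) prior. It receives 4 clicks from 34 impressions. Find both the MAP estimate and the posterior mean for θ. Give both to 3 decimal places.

Posterior: Beta(5+4, 8+30) = Beta(9, 38).
Mode = (9−1)/(9+38−2) = 8/45 = 0.178.
Mean = 9/(9+38) = 9/47 = 0.191.

θ_MAP = 0.178, E[θ|data] = 0.191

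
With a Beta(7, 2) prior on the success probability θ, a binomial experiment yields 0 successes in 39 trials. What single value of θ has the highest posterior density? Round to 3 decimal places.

Posterior: Beta(7+0, 2+39) = Beta(7, 41).
Mode = (7−1)/(7+41−2) = 6/46 = 0.130.
Mean = 7/(7+41) = 7/48 = 0.146.
This is the posterior mode — the MAP estimate.

0.130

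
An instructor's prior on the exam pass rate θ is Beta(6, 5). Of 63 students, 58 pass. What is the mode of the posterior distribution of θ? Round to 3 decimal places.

0.875

Posterior: Beta(6+58, 5+5) = Beta(64, 10).
Mode = (64−1)/(64+10−2) = 63/72 = 0.875.
Mean = 64/(64+10) = 64/74 = 0.865.
This is the posterior mode — the MAP estimate.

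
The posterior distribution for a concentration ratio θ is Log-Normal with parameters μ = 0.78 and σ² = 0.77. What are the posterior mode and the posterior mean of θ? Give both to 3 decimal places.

Mode = exp(μ − σ²) = exp(0.01) = 1.010.
Mean = exp(μ + σ²/2) = exp(1.165) = 3.206.
Right-skewed posterior ⇒ mode < mean.

posterior mode = 1.010, posterior mean = 3.206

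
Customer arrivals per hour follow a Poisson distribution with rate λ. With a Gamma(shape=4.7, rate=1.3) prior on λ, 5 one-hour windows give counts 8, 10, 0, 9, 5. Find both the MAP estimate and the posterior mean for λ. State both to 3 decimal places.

λ_MAP = 5.667, E[λ|data] = 5.825

Σ counts = 32. Posterior: Gamma(shape = 4.7+32 = 36.7, rate = 1.3+5 = 6.3).
Mode = (α−1)/β = 35.7/6.3 = 5.667.
Mean = α/β = 36.7/6.3 = 5.825.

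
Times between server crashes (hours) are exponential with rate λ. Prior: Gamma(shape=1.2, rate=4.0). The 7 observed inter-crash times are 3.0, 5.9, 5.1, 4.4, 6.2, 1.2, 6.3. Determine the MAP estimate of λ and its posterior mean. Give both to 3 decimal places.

Σ times = 32.1. Posterior: Gamma(shape = 1.2+7 = 8.2, rate = 4.0+32.1 = 36.1).
Mode = (α−1)/β = 7.2/36.1 = 0.199.
Mean = α/β = 8.2/36.1 = 0.227.
Mean > mode: the posterior has a right tail.

MAP = 0.199; posterior mean = 0.227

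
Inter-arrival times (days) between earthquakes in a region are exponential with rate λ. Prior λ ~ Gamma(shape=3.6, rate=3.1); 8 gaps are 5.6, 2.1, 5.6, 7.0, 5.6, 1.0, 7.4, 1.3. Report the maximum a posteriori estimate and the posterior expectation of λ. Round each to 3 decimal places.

MAP = 0.274; posterior mean = 0.300

Σ times = 35.6. Posterior: Gamma(shape = 3.6+8 = 11.6, rate = 3.1+35.6 = 38.7).
Mode = (α−1)/β = 10.6/38.7 = 0.274.
Mean = α/β = 11.6/38.7 = 0.300.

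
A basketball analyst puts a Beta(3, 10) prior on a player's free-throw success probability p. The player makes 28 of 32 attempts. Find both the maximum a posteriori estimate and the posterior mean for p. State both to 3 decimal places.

Posterior: Beta(3+28, 10+4) = Beta(31, 14).
Mode = (31−1)/(31+14−2) = 30/43 = 0.698.
Mean = 31/(31+14) = 31/45 = 0.689.
The posterior is left-skewed, so the mode exceeds the mean.

MAP: 0.698. Posterior mean: 0.689.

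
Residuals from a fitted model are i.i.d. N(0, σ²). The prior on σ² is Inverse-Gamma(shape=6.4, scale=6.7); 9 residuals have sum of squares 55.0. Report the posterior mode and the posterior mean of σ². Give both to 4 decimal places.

Posterior: Inverse-Gamma(shape = 6.4+9/2 = 10.9, scale = 6.7+55.0/2 = 34.2).
Mode = β/(α+1) = 34.2/11.9 = 2.8739.
Mean = β/(α−1) = 34.2/9.9 = 3.4545.
The mean is pulled above the mode by the posterior's right skew.

posterior mode = 2.8739, posterior mean = 3.4545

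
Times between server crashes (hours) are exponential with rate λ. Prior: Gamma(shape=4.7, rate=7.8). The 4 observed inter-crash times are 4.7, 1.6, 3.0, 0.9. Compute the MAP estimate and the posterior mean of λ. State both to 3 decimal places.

Σ times = 10.2. Posterior: Gamma(shape = 4.7+4 = 8.7, rate = 7.8+10.2 = 18.0).
Mode = (α−1)/β = 7.7/18.0 = 0.428.
Mean = α/β = 8.7/18.0 = 0.483.
Right-skewed posterior ⇒ mode < mean.

λ_MAP = 0.428, E[λ|data] = 0.483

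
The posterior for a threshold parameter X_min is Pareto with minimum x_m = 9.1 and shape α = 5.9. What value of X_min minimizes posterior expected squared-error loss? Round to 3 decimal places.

10.957

The Pareto density is strictly decreasing on [x_m, ∞), so the mode is x_m = 9.100.
Mean = α·x_m/(α−1) = 5.9·9.1/4.9 = 10.957.
Squared-error loss ⇒ the optimal estimator is the posterior mean.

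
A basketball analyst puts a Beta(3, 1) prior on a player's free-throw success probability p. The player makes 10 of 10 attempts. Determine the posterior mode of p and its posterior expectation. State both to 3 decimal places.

Posterior: Beta(3+10, 1+0) = Beta(13, 1).
Since β = 1 ≤ 1 and α > 1, the Beta density is monotone increasing on [0,1]; the mode is at 1.
Mean = 13/(13+1) = 0.929.
Left-skewed posterior ⇒ mean < mode.

MAP: 1.000. Posterior mean: 0.929.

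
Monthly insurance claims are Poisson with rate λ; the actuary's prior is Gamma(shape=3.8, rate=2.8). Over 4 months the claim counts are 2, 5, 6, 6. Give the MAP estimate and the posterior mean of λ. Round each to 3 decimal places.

Σ counts = 19. Posterior: Gamma(shape = 3.8+19 = 22.8, rate = 2.8+4 = 6.8).
Mode = (α−1)/β = 21.8/6.8 = 3.206.
Mean = α/β = 22.8/6.8 = 3.353.
Right-skewed posterior ⇒ mode < mean.

MAP = 3.206; posterior mean = 3.353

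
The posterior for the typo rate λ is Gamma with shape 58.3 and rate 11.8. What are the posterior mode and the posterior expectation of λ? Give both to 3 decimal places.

MAP = 4.856; posterior mean = 4.941

Mode = (α−1)/β = 57.3/11.8 = 4.856.
Mean = α/β = 58.3/11.8 = 4.941.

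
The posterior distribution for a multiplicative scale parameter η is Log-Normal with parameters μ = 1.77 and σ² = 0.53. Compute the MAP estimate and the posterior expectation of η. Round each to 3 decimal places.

MAP: 3.456. Posterior mean: 7.652.

Mode = exp(μ − σ²) = exp(1.24) = 3.456.
Mean = exp(μ + σ²/2) = exp(2.035) = 7.652.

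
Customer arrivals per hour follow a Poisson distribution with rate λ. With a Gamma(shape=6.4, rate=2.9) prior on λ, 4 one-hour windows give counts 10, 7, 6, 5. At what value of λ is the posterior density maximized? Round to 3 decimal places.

4.841

Σ counts = 28. Posterior: Gamma(shape = 6.4+28 = 34.4, rate = 2.9+4 = 6.9).
Mode = (α−1)/β = 33.4/6.9 = 4.841.
Mean = α/β = 34.4/6.9 = 4.986.
This is the posterior mode — the MAP estimate.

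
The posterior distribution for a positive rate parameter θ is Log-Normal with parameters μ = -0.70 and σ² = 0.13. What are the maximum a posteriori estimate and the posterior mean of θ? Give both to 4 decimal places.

Mode = exp(μ − σ²) = exp(-0.83) = 0.4360.
Mean = exp(μ + σ²/2) = exp(-0.635) = 0.5299.
The posterior is right-skewed, so the mean exceeds the mode.

θ_MAP = 0.4360, E[θ|data] = 0.5299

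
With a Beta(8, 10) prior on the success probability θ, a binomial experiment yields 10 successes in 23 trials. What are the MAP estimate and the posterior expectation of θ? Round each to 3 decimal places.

Posterior: Beta(8+10, 10+13) = Beta(18, 23).
Mode = (18−1)/(18+23−2) = 17/39 = 0.436.
Mean = 18/(18+23) = 18/41 = 0.439.

MAP = 0.436, posterior mean = 0.439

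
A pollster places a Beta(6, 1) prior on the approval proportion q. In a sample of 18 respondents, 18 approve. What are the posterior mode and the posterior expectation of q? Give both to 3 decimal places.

Posterior: Beta(6+18, 1+0) = Beta(24, 1).
Since β = 1 ≤ 1 and α > 1, the Beta density is monotone increasing on [0,1]; the mode is at 1.
Mean = 24/(24+1) = 0.960.

MAP = 1.000; posterior mean = 0.960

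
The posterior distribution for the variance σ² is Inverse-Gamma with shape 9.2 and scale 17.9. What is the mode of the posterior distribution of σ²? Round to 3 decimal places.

1.755

Mode = β/(α+1) = 17.9/10.2 = 1.755.
Mean = β/(α−1) = 17.9/8.2 = 2.183.
This is the posterior mode — the MAP estimate.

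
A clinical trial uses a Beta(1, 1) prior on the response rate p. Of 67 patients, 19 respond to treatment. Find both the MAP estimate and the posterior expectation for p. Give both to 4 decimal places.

Posterior: Beta(1+19, 1+48) = Beta(20, 49).
Mode = (20−1)/(20+49−2) = 19/67 = 0.2836.
With a flat prior the MAP equals the MLE, 19/67.
Mean = 20/(20+49) = 20/69 = 0.2899.

MAP = 0.2836; posterior mean = 0.2899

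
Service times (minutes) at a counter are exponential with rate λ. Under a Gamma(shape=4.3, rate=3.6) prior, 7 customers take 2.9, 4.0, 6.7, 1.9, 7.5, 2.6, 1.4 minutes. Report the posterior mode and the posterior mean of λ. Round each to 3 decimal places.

posterior mode = 0.337, posterior mean = 0.369

Σ times = 27.0. Posterior: Gamma(shape = 4.3+7 = 11.3, rate = 3.6+27.0 = 30.6).
Mode = (α−1)/β = 10.3/30.6 = 0.337.
Mean = α/β = 11.3/30.6 = 0.369.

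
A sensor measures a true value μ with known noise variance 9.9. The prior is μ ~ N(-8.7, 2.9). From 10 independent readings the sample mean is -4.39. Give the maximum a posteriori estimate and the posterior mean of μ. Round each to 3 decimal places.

Posterior for μ is Normal. Precision-weighted mean: (1/2.9·-8.7 + 10/9.9·-4.39) / (1/2.9 + 10/9.9) = -5.487.
A Normal posterior is symmetric, so mode = mean.

maximum a posteriori estimate = -5.487, posterior mean = -5.487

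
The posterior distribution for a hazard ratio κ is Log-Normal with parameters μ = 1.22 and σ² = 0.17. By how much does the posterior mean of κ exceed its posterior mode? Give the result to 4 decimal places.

0.8300

Mode = exp(μ − σ²) = exp(1.05) = 2.8577.
Mean = exp(μ + σ²/2) = exp(1.305) = 3.6877.
Difference = 3.6877 − 2.8577 = 0.8300.
The mean is pulled above the mode by the posterior's right skew.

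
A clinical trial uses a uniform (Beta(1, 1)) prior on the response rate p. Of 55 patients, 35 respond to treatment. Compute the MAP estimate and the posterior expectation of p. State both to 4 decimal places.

Posterior: Beta(1+35, 1+20) = Beta(36, 21).
Mode = (36−1)/(36+21−2) = 35/55 = 0.6364.
With a flat prior the MAP equals the MLE, 35/55.
Mean = 36/(36+21) = 36/57 = 0.6316.
The posterior is left-skewed, so the mode exceeds the mean.

p_MAP = 0.6364, E[p|data] = 0.6316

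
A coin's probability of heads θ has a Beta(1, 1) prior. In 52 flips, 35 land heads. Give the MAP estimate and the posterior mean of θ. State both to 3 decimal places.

MAP = 0.673, posterior mean = 0.667

Posterior: Beta(1+35, 1+17) = Beta(36, 18).
Mode = (36−1)/(36+18−2) = 35/52 = 0.673.
With a flat prior the MAP equals the MLE, 35/52.
Mean = 36/(36+18) = 36/54 = 0.667.
The mean is pulled below the mode by the posterior's left skew.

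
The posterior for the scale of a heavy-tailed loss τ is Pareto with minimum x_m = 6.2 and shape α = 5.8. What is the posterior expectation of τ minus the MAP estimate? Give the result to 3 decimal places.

The Pareto density is strictly decreasing on [x_m, ∞), so the mode is x_m = 6.200.
Mean = α·x_m/(α−1) = 5.8·6.2/4.8 = 7.492.
Difference = 7.492 − 6.200 = 1.292.

1.292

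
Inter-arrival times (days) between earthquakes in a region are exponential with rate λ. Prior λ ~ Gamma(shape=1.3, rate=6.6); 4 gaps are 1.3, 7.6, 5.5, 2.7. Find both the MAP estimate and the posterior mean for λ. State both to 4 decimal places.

Σ times = 17.1. Posterior: Gamma(shape = 1.3+4 = 5.3, rate = 6.6+17.1 = 23.7).
Mode = (α−1)/β = 4.3/23.7 = 0.1814.
Mean = α/β = 5.3/23.7 = 0.2236.
Mean > mode: the posterior has a right tail.

MAP = 0.1814, posterior mean = 0.2236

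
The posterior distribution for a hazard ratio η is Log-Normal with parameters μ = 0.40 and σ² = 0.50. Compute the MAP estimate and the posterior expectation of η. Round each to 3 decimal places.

MAP: 0.905. Posterior mean: 1.916.

Mode = exp(μ − σ²) = exp(-0.10) = 0.905.
Mean = exp(μ + σ²/2) = exp(0.650) = 1.916.
The posterior is right-skewed, so the mean exceeds the mode.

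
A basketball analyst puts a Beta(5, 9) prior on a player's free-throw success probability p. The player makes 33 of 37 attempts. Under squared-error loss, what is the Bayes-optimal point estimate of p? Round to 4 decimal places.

0.7451

Posterior: Beta(5+33, 9+4) = Beta(38, 13).
Mode = (38−1)/(38+13−2) = 37/49 = 0.7551.
Mean = 38/(38+13) = 38/51 = 0.7451.
Squared-error loss ⇒ the optimal estimator is the posterior mean.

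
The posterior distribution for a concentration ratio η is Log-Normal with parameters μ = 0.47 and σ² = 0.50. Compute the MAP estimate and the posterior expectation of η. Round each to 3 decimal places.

Mode = exp(μ − σ²) = exp(-0.03) = 0.970.
Mean = exp(μ + σ²/2) = exp(0.720) = 2.054.

MAP = 0.970, posterior mean = 2.054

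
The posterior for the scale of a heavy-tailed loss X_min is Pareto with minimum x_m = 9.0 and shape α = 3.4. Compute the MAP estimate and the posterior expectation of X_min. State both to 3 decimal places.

MAP estimate = 9.000, posterior expectation = 12.750

The Pareto density is strictly decreasing on [x_m, ∞), so the mode is x_m = 9.000.
Mean = α·x_m/(α−1) = 3.4·9.0/2.4 = 12.750.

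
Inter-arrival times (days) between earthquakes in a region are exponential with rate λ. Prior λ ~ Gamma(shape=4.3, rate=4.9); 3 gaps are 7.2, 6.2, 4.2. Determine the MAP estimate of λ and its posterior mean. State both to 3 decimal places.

MAP estimate = 0.280, posterior mean = 0.324

Σ times = 17.6. Posterior: Gamma(shape = 4.3+3 = 7.3, rate = 4.9+17.6 = 22.5).
Mode = (α−1)/β = 6.3/22.5 = 0.280.
Mean = α/β = 7.3/22.5 = 0.324.
Mean > mode: the posterior has a right tail.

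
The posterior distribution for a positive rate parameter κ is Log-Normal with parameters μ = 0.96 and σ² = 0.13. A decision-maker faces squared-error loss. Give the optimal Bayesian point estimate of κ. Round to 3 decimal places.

2.787

Mode = exp(μ − σ²) = exp(0.83) = 2.293.
Mean = exp(μ + σ²/2) = exp(1.025) = 2.787.
Squared-error loss ⇒ the optimal estimator is the posterior mean.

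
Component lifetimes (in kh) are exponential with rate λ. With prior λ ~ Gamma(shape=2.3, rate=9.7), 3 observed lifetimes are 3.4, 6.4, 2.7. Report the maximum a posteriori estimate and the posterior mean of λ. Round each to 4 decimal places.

Σ times = 12.5. Posterior: Gamma(shape = 2.3+3 = 5.3, rate = 9.7+12.5 = 22.2).
Mode = (α−1)/β = 4.3/22.2 = 0.1937.
Mean = α/β = 5.3/22.2 = 0.2387.
Right-skewed posterior ⇒ mode < mean.

maximum a posteriori estimate = 0.1937, posterior mean = 0.2387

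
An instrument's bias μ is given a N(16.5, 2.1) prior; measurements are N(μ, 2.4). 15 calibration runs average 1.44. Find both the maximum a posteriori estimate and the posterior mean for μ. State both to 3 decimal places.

MAP: 2.506. Posterior mean: 2.506.

Posterior for μ is Normal. Precision-weighted mean: (1/2.1·16.5 + 15/2.4·1.44) / (1/2.1 + 15/2.4) = 2.506.
A Normal posterior is symmetric, so mode = mean.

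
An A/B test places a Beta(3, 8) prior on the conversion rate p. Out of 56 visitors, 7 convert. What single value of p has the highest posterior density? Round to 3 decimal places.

Posterior: Beta(3+7, 8+49) = Beta(10, 57).
Mode = (10−1)/(10+57−2) = 9/65 = 0.138.
Mean = 10/(10+57) = 10/67 = 0.149.
This is the posterior mode — the MAP estimate.

0.138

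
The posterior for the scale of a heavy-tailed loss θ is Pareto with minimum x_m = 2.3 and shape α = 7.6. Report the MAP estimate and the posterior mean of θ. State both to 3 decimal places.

MAP = 2.300; posterior mean = 2.648

The Pareto density is strictly decreasing on [x_m, ∞), so the mode is x_m = 2.300.
Mean = α·x_m/(α−1) = 7.6·2.3/6.6 = 2.648.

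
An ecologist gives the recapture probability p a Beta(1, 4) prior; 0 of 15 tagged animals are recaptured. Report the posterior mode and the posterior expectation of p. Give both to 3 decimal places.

MAP: 0.000. Posterior mean: 0.050.

Posterior: Beta(1+0, 4+15) = Beta(1, 19).
Since α = 1 ≤ 1 and β > 1, the Beta density is monotone decreasing on [0,1]; the mode is at 0.
Mean = 1/(1+19) = 0.050.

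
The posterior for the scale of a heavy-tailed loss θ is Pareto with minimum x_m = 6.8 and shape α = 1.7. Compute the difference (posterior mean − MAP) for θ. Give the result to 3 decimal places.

The Pareto density is strictly decreasing on [x_m, ∞), so the mode is x_m = 6.800.
Mean = α·x_m/(α−1) = 1.7·6.8/0.7 = 16.514.
Difference = 16.514 − 6.800 = 9.714.

9.714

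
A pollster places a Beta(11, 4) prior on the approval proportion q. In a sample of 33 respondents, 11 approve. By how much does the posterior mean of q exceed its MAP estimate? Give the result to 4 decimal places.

0.0018

Posterior: Beta(11+11, 4+22) = Beta(22, 26).
Mode = (22−1)/(22+26−2) = 21/46 = 0.4565.
Mean = 22/(22+26) = 22/48 = 0.4583.
Difference = 0.4583 − 0.4565 = 0.0018.
The posterior is right-skewed, so the mean exceeds the mode.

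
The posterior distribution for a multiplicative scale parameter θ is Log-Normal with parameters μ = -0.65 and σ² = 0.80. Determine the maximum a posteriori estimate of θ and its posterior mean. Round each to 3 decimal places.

Mode = exp(μ − σ²) = exp(-1.45) = 0.235.
Mean = exp(μ + σ²/2) = exp(-0.250) = 0.779.

MAP = 0.235; posterior mean = 0.779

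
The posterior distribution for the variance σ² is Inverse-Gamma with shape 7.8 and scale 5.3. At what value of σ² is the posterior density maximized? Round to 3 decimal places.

0.602

Mode = β/(α+1) = 5.3/8.8 = 0.602.
Mean = β/(α−1) = 5.3/6.8 = 0.779.
This is the posterior mode — the MAP estimate.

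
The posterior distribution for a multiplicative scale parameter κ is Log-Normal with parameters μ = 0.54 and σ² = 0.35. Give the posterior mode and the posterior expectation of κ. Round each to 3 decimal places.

Mode = exp(μ − σ²) = exp(0.19) = 1.209.
Mean = exp(μ + σ²/2) = exp(0.715) = 2.044.

MAP: 1.209. Posterior mean: 2.044.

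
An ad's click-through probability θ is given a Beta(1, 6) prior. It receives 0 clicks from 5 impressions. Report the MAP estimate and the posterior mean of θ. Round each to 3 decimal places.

MAP = 0.000; posterior mean = 0.083

Posterior: Beta(1+0, 6+5) = Beta(1, 11).
Since α = 1 ≤ 1 and β > 1, the Beta density is monotone decreasing on [0,1]; the mode is at 0.
Mean = 1/(1+11) = 0.083.
Mean > mode: the posterior has a right tail.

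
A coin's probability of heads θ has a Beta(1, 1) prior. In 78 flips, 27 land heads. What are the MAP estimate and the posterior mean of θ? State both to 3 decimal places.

Posterior: Beta(1+27, 1+51) = Beta(28, 52).
Mode = (28−1)/(28+52−2) = 27/78 = 0.346.
With a flat prior the MAP equals the MLE, 27/78.
Mean = 28/(28+52) = 28/80 = 0.350.
Right-skewed posterior ⇒ mode < mean.

MAP: 0.346. Posterior mean: 0.350.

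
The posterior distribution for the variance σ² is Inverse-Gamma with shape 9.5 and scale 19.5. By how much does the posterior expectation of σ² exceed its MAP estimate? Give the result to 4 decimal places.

0.4370

Mode = β/(α+1) = 19.5/10.5 = 1.8571.
Mean = β/(α−1) = 19.5/8.5 = 2.2941.
Difference = 2.2941 − 1.8571 = 0.4370.
Right-skewed posterior ⇒ mode < mean.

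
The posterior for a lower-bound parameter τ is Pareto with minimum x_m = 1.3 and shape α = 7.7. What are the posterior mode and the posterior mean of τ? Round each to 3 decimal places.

MAP: 1.300. Posterior mean: 1.494.

The Pareto density is strictly decreasing on [x_m, ∞), so the mode is x_m = 1.300.
Mean = α·x_m/(α−1) = 7.7·1.3/6.7 = 1.494.
Mean > mode: the posterior has a right tail.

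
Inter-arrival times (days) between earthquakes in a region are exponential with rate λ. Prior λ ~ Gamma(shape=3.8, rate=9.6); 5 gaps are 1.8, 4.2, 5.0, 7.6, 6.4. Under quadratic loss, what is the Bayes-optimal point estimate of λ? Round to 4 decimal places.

Σ times = 25.0. Posterior: Gamma(shape = 3.8+5 = 8.8, rate = 9.6+25.0 = 34.6).
Mode = (α−1)/β = 7.8/34.6 = 0.2254.
Mean = α/β = 8.8/34.6 = 0.2543.
Quadratic loss ⇒ the optimal estimator is the posterior mean.

0.2543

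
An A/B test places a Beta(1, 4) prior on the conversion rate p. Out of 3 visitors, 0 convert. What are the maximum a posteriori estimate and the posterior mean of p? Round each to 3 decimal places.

Posterior: Beta(1+0, 4+3) = Beta(1, 7).
Since α = 1 ≤ 1 and β > 1, the Beta density is monotone decreasing on [0,1]; the mode is at 0.
Mean = 1/(1+7) = 0.125.
The mean is pulled above the mode by the posterior's right skew.

MAP = 0.000, posterior mean = 0.125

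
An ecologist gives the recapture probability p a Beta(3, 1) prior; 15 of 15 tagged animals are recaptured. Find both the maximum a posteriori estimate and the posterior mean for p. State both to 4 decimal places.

Posterior: Beta(3+15, 1+0) = Beta(18, 1).
Since β = 1 ≤ 1 and α > 1, the Beta density is monotone increasing on [0,1]; the mode is at 1.
Mean = 18/(18+1) = 0.9474.
The posterior is left-skewed, so the mode exceeds the mean.

MAP = 1.0000; posterior mean = 0.9474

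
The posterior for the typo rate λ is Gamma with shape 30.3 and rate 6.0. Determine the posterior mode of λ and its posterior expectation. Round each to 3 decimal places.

Mode = (α−1)/β = 29.3/6.0 = 4.883.
Mean = α/β = 30.3/6.0 = 5.050.

MAP = 4.883, posterior mean = 5.050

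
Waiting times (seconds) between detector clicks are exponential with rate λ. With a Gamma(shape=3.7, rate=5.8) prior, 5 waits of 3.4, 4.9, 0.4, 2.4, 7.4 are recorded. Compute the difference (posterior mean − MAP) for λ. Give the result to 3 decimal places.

0.041

Σ times = 18.5. Posterior: Gamma(shape = 3.7+5 = 8.7, rate = 5.8+18.5 = 24.3).
Mode = (α−1)/β = 7.7/24.3 = 0.317.
Mean = α/β = 8.7/24.3 = 0.358.
Difference = 0.358 − 0.317 = 0.041.
The mean is pulled above the mode by the posterior's right skew.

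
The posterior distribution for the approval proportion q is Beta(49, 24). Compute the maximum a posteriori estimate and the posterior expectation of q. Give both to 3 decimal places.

Mode = (49−1)/(49+24−2) = 48/71 = 0.676.
Mean = 49/(49+24) = 49/73 = 0.671.
Left-skewed posterior ⇒ mean < mode.

q_MAP = 0.676, E[q|data] = 0.671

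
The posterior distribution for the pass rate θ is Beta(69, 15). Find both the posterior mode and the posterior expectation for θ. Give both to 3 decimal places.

Mode = (69−1)/(69+15−2) = 68/82 = 0.829.
Mean = 69/(69+15) = 69/84 = 0.821.

MAP: 0.829. Posterior mean: 0.821.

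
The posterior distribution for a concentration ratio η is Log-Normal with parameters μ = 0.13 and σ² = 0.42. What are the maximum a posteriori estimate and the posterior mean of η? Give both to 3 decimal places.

Mode = exp(μ − σ²) = exp(-0.29) = 0.748.
Mean = exp(μ + σ²/2) = exp(0.340) = 1.405.

MAP = 0.748, posterior mean = 1.405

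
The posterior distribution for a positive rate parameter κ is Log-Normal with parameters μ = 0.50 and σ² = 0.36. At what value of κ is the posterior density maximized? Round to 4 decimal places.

1.1503

Mode = exp(μ − σ²) = exp(0.14) = 1.1503.
Mean = exp(μ + σ²/2) = exp(0.680) = 1.9739.
This is the posterior mode — the MAP estimate.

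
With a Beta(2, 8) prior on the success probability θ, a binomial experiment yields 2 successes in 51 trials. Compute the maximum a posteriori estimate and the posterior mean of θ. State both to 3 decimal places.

MAP = 0.051; posterior mean = 0.066

Posterior: Beta(2+2, 8+49) = Beta(4, 57).
Mode = (4−1)/(4+57−2) = 3/59 = 0.051.
Mean = 4/(4+57) = 4/61 = 0.066.
The mean is pulled above the mode by the posterior's right skew.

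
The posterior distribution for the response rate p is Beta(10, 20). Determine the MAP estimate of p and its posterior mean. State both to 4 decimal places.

Mode = (10−1)/(10+20−2) = 9/28 = 0.3214.
Mean = 10/(10+20) = 10/30 = 0.3333.

MAP: 0.3214. Posterior mean: 0.3333.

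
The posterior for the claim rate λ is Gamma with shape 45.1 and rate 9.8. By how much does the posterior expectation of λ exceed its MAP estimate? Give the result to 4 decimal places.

Mode = (α−1)/β = 44.1/9.8 = 4.5000.
Mean = α/β = 45.1/9.8 = 4.6020.
Difference = 4.6020 − 4.5000 = 0.1020.

0.1020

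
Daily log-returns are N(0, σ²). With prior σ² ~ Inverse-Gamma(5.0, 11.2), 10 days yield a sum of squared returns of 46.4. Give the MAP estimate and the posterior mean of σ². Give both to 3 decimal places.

Posterior: Inverse-Gamma(shape = 5.0+10/2 = 10.0, scale = 11.2+46.4/2 = 34.4).
Mode = β/(α+1) = 34.4/11.0 = 3.127.
Mean = β/(α−1) = 34.4/9.0 = 3.822.

MAP: 3.127. Posterior mean: 3.822.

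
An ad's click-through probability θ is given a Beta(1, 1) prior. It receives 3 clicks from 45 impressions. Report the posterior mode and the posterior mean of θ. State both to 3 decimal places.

Posterior: Beta(1+3, 1+42) = Beta(4, 43).
Mode = (4−1)/(4+43−2) = 3/45 = 0.067.
Mean = 4/(4+43) = 4/47 = 0.085.
The mean is pulled above the mode by the posterior's right skew.

MAP: 0.067. Posterior mean: 0.085.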